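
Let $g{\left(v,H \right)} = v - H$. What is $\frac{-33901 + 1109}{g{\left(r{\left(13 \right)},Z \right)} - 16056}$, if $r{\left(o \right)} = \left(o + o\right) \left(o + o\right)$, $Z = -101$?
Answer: $\frac{32792}{15279} \approx 2.1462$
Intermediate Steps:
$r{\left(o \right)} = 4 o^{2}$ ($r{\left(o \right)} = 2 o 2 o = 4 o^{2}$)
$\frac{-33901 + 1109}{g{\left(r{\left(13 \right)},Z \right)} - 16056} = \frac{-33901 + 1109}{\left(4 \cdot 13^{2} - -101\right) - 16056} = - \frac{32792}{\left(4 \cdot 169 + 101\right) - 16056} = - \frac{32792}{\left(676 + 101\right) - 16056} = - \frac{32792}{777 - 16056} = - \frac{32792}{-15279} = \left(-32792\right) \left(- \frac{1}{15279}\right) = \frac{32792}{15279}$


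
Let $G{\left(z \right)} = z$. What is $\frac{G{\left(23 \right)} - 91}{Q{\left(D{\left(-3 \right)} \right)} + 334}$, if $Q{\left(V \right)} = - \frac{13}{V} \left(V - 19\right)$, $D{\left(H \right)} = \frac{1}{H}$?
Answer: $\frac{17}{105} \approx 0.1619$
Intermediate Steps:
$Q{\left(V \right)} = - \frac{13 \left(-19 + V\right)}{V}$ ($Q{\left(V \right)} = - \frac{13}{V} \left(-19 + V\right) = - \frac{13 \left(-19 + V\right)}{V}$)
$\frac{G{\left(23 \right)} - 91}{Q{\left(D{\left(-3 \right)} \right)} + 334} = \frac{23 - 91}{\left(-13 + \frac{247}{\frac{1}{-3}}\right) + 334} = - \frac{68}{\left(-13 + \frac{247}{- \frac{1}{3}}\right) + 334} = - \frac{68}{\left(-13 + 247 \left(-3\right)\right) + 334} = - \frac{68}{\left(-13 - 741\right) + 334} = - \frac{68}{-754 + 334} = - \frac{68}{-420} = \left(-68\right) \left(- \frac{1}{420}\right) = \frac{17}{105}$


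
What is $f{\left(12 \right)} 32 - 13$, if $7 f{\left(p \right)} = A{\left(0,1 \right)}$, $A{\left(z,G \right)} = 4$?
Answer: $\frac{37}{7} \approx 5.2857$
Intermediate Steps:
$f{\left(p \right)} = \frac{4}{7}$ ($f{\left(p \right)} = \frac{1}{7} \cdot 4 = \frac{4}{7}$)
$f{\left(12 \right)} 32 - 13 = \frac{4}{7} \cdot 32 - 13 = \frac{128}{7} - 13 = \frac{37}{7}$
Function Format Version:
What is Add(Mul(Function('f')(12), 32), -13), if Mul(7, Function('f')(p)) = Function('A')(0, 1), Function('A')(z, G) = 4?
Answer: Rational(37, 7) ≈ 5.2857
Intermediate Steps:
Function('f')(p) = Rational(4, 7) (Function('f')(p) = Mul(Rational(1, 7), 4) = Rational(4, 7))
Add(Mul(Function('f')(12), 32), -13) = Add(Mul(Rational(4, 7), 32), -13) = Add(Rational(128, 7), -13) = Rational(37, 7)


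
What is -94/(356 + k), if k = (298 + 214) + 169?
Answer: -94/1037 ≈ -0.090646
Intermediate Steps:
k = 681 (k = 512 + 169 = 681)
-94/(356 + k) = -94/(356 + 681) = -94/1037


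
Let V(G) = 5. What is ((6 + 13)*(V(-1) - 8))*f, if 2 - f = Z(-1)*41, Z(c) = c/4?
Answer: -2793/4 ≈ -698.25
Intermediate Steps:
Z(c) = c/4 (Z(c) = c*(1/4) = c/4)
f = 49/4 (f = 2 - (1/4)*(-1)*41 = 2 - (-1)*41/4 = 2 - 1*(-41/4) = 2 + 41/4 = 49/4 ≈ 12.250)
((6 + 13)*(V(-1) - 8))*f = ((6 + 13)*(5 - 8))*(49/4) = (19*(-3))*(49/4) = -57*49/4 = -2793/4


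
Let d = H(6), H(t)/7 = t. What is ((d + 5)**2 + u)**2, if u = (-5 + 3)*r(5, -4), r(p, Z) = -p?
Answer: 4923961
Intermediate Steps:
H(t) = 7*t
d = 42 (d = 7*6 = 42)
u = 10 (u = (-5 + 3)*(-1*5) = -2*(-5) = 10)
((d + 5)**2 + u)**2 = ((42 + 5)**2 + 10)**2 = (47**2 + 10)**2 = (2209 + 10)**2 = 2219**2 = 4923961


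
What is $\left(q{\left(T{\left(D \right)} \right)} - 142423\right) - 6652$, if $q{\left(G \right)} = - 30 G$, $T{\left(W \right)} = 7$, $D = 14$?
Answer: $-149285$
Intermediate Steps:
$\left(q{\left(T{\left(D \right)} \right)} - 142423\right) - 6652 = \left(\left(-30\right) 7 - 142423\right) - 6652 = \left(-210 - 142423\right) - 6652 = -142633 - 6652 = -149285$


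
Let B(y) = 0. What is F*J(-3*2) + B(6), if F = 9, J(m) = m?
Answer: -54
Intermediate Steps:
F*J(-3*2) + B(6) = 9*(-3*2) + 0 = 9*(-6) + 0 = -54 + 0 = -54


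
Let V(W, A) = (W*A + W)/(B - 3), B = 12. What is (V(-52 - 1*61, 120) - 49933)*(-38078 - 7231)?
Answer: 6993746210/3 ≈ 2.3312e+9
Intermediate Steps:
V(W, A) = W/9 + A*W/9 (V(W, A) = (W*A + W)/(12 - 3) = (A*W + W)/9 = (W + A*W)*(⅑) = W/9 + A*W/9)
(V(-52 - 1*61, 120) - 49933)*(-38078 - 7231) = ((-52 - 1*61)*(1 + 120)/9 - 49933)*(-38078 - 7231) = ((⅑)*(-52 - 61)*121 - 49933)*(-45309) = ((⅑)*(-113)*121 - 49933)*(-45309) = (-13673/9 - 49933)*(-45309) = -463070/9*(-45309) = 6993746210/3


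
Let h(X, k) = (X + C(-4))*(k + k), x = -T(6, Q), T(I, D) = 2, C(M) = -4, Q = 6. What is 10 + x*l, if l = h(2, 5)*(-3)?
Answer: -110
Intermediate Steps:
x = -2 (x = -1*2 = -2)
h(X, k) = 2*k*(-4 + X) (h(X, k) = (X - 4)*(k + k) = (-4 + X)*(2*k) = 2*k*(-4 + X))
l = 60 (l = (2*5*(-4 + 2))*(-3) = (2*5*(-2))*(-3) = -20*(-3) = 60)
10 + x*l = 10 - 2*60 = 10 - 120 = -110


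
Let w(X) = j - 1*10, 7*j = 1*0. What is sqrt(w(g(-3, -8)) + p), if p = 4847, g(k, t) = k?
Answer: sqrt(4837) ≈ 69.549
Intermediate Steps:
j = 0 (j = (1*0)/7 = (1/7)*0 = 0)
w(X) = -10 (w(X) = 0 - 1*10 = 0 - 10 = -10)
sqrt(w(g(-3, -8)) + p) = sqrt(-10 + 4847) = sqrt(4837)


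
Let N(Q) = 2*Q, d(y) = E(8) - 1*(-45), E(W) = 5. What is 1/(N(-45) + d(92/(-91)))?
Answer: -1/40 ≈ -0.025000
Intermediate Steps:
d(y) = 50 (d(y) = 5 - 1*(-45) = 5 + 45 = 50)
1/(N(-45) + d(92/(-91))) = 1/(2*(-45) + 50) = 1/(-90 + 50) = 1/(-40) = -1/40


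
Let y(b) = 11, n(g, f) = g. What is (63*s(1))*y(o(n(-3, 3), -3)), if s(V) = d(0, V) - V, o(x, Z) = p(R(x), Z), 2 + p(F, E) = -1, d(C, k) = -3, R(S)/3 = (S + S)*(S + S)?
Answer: -2772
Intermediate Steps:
R(S) = 12*S**2 (R(S) = 3*((S + S)*(S + S)) = 3*((2*S)*(2*S)) = 3*(4*S**2) = 12*S**2)
p(F, E) = -3 (p(F, E) = -2 - 1 = -3)
o(x, Z) = -3
s(V) = -3 - V
(63*s(1))*y(o(n(-3, 3), -3)) = (63*(-3 - 1*1))*11 = (63*(-3 - 1))*11 = (63*(-4))*11 = -252*11 = -2772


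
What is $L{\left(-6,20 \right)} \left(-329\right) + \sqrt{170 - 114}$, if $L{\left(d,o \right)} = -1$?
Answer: $329 + 2 \sqrt{14} \approx 336.48$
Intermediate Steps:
$L{\left(-6,20 \right)} \left(-329\right) + \sqrt{170 - 114} = \left(-1\right) \left(-329\right) + \sqrt{170 - 114} = 329 + \sqrt{56} = 329 + 2 \sqrt{14}$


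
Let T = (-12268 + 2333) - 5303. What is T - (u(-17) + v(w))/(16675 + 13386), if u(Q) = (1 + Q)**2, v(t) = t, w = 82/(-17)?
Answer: -7787186076/511037 ≈ -15238.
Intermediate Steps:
w = -82/17 (w = 82*(-1/17) = -82/17 ≈ -4.8235)
T = -15238 (T = -9935 - 5303 = -15238)
T - (u(-17) + v(w))/(16675 + 13386) = -15238 - ((1 - 17)**2 - 82/17)/(16675 + 13386) = -15238 - ((-16)**2 - 82/17)/30061 = -15238 - (256 - 82/17)/30061 = -15238 - 4270/(17*30061) = -15238 - 1*4270/511037 = -15238 - 4270/511037 = -7787186076/511037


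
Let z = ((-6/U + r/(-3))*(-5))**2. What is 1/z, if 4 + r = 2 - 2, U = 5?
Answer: 9/4 ≈ 2.2500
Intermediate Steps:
r = -4 (r = -4 + (2 - 2) = -4 + 0 = -4)
z = 4/9 (z = ((-6/5 - 4/(-3))*(-5))**2 = ((-6*1/5 - 4*(-1/3))*(-5))**2 = ((-6/5 + 4/3)*(-5))**2 = ((2/15)*(-5))**2 = (-2/3)**2 = 4/9 ≈ 0.44444)
1/z = 1/(4/9) = 9/4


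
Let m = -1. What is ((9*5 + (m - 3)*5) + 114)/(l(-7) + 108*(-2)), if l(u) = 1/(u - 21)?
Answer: -3892/6049 ≈ -0.64341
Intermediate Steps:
l(u) = 1/(-21 + u)
((9*5 + (m - 3)*5) + 114)/(l(-7) + 108*(-2)) = ((9*5 + (-1 - 3)*5) + 114)/(1/(-21 - 7) + 108*(-2)) = ((45 - 4*5) + 114)/(1/(-28) - 216) = ((45 - 20) + 114)/(-1/28 - 216) = (25 + 114)/(-6049/28) = 139*(-28/6049) = -3892/6049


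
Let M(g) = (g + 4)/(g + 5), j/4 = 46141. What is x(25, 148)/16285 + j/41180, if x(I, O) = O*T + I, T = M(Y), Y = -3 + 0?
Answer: 150485078/33530815 ≈ 4.4880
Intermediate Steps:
j = 184564 (j = 4*46141 = 184564)
Y = -3
M(g) = (4 + g)/(5 + g)
T = ½ (T = (4 - 3)/(5 - 3) = 1/2 = (½)*1 = ½ ≈ 0.50000)
x(I, O) = I + O/2 (x(I, O) = O*(½) + I = O/2 + I = I + O/2)
x(25, 148)/16285 + j/41180 = (25 + (½)*148)/16285 + 184564/41180 = (25 + 74)*(1/16285) + 184564*(1/41180) = 99*(1/16285) + 46141/10295 = 99/16285 + 46141/10295 = 150485078/33530815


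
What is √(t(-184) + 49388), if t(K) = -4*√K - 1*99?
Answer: √(49289 - 8*I*√46) ≈ 222.01 - 0.122*I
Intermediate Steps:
t(K) = -99 - 4*√K (t(K) = -4*√K - 99 = -99 - 4*√K)
√(t(-184) + 49388) = √((-99 - 8*I*√46) + 49388) = √(49289 - 8*I*√46)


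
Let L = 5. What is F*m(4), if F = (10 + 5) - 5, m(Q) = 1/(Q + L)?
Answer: 10/9 ≈ 1.1111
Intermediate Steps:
m(Q) = 1/(5 + Q) (m(Q) = 1/(Q + 5) = 1/(5 + Q))
F = 10 (F = 15 - 5 = 10)
F*m(4) = 10/(5 + 4) = 10/9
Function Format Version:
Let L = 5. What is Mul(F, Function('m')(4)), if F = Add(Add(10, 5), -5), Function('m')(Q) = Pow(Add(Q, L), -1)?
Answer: Rational(10, 9) ≈ 1.1111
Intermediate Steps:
Function('m')(Q) = Pow(Add(5, Q), -1) (Function('m')(Q) = Pow(Add(Q, 5), -1) = Pow(Add(5, Q), -1))
F = 10 (F = Add(15, -5) = 10)
Mul(F, Function('m')(4)) = Mul(10, Pow(Add(5, 4), -1)) = Mul(10, Pow(9, -1)) = Mul(10, Rational(1, 9)) = Rational(10, 9)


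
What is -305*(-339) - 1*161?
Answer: 103234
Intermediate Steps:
-305*(-339) - 1*161 = 103395 - 161 = 103234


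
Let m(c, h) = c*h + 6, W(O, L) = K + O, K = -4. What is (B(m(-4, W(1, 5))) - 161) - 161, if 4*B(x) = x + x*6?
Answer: -581/2 ≈ -290.50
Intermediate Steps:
W(O, L) = -4 + O
m(c, h) = 6 + c*h
B(x) = 7*x/4 (B(x) = (x + x*6)/4 = (x + 6*x)/4 = (7*x)/4 = 7*x/4)
(B(m(-4, W(1, 5))) - 161) - 161 = (7*(6 - 4*(-4 + 1))/4 - 161) - 161 = (7*(6 - 4*(-3))/4 - 161) - 161 = (7*(6 + 12)/4 - 161) - 161 = ((7/4)*18 - 161) - 161 = (63/2 - 161) - 161 = -259/2 - 161 = -581/2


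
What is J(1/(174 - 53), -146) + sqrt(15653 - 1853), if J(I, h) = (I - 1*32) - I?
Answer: -32 + 10*sqrt(138) ≈ 85.473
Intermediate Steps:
J(I, h) = -32 (J(I, h) = (I - 32) - I = (-32 + I) - I = -32)
J(1/(174 - 53), -146) + sqrt(15653 - 1853) = -32 + sqrt(15653 - 1853) = -32 + sqrt(13800) = -32 + 10*sqrt(138)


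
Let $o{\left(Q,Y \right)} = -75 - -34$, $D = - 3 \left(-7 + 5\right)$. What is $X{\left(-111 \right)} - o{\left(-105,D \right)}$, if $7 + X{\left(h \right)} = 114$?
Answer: $148$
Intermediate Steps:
$X{\left(h \right)} = 107$ ($X{\left(h \right)} = -7 + 114 = 107$)
$D = 6$ ($D = \left(-3\right) \left(-2\right) = 6$)
$o{\left(Q,Y \right)} = -41$ ($o{\left(Q,Y \right)} = -75 + 34 = -41$)
$X{\left(-111 \right)} - o{\left(-105,D \right)} = 107 - -41 = 107 + 41 = 148$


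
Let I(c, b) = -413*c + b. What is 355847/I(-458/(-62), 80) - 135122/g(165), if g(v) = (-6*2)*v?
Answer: -522086557/10130670 ≈ -51.535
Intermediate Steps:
I(c, b) = b - 413*c
g(v) = -12*v
355847/I(-458/(-62), 80) - 135122/g(165) = 355847/(80 - (-189154)/(-62)) - 135122/((-12*165)) = 355847/(80 - (-189154)*(-1)/62) - 135122/(-1980) = 355847/(80 - 413*229/31) - 135122*(-1/1980) = 355847/(80 - 94577/31) + 67561/990 = 355847/(-92097/31) + 67561/990 = 355847*(-31/92097) + 67561/990 = -11031257/92097 + 67561/990 = -522086557/10130670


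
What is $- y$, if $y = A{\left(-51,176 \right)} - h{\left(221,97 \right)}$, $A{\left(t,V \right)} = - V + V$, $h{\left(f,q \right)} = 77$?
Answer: $77$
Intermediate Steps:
$A{\left(t,V \right)} = 0$
$y = -77$ ($y = 0 - 77 = -77$)
$- y = \left(-1\right) \left(-77\right) = 77$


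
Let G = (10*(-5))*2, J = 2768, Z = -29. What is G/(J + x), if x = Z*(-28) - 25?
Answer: -20/711 ≈ -0.028129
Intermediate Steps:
x = 787 (x = -29*(-28) - 25 = 812 - 25 = 787)
G = -100 (G = -50*2 = -100)
G/(J + x) = -100/(2768 + 787) = -100/3555 = -100*1/3555 = -20/711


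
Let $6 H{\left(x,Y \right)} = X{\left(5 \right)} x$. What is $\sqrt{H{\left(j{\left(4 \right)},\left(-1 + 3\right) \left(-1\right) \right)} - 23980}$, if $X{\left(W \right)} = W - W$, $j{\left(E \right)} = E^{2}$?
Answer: $2 i \sqrt{5995} \approx 154.85 i$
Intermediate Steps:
$X{\left(W \right)} = 0$
$H{\left(x,Y \right)} = 0$ ($H{\left(x,Y \right)} = \frac{0 x}{6} = \frac{1}{6} \cdot 0 = 0$)
$\sqrt{H{\left(j{\left(4 \right)},\left(-1 + 3\right) \left(-1\right) \right)} - 23980} = \sqrt{0 - 23980} = \sqrt{-23980} = 2 i \sqrt{5995}$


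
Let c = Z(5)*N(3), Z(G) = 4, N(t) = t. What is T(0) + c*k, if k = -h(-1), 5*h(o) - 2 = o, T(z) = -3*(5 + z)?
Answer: -87/5 ≈ -17.400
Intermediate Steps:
T(z) = -15 - 3*z
h(o) = ⅖ + o/5
k = -⅕ (k = -(⅖ + (⅕)*(-1)) = -(⅖ - ⅕) = -1*⅕ = -⅕ ≈ -0.20000)
c = 12 (c = 4*3 = 12)
T(0) + c*k = (-15 - 3*0) + 12*(-⅕) = (-15 + 0) - 12/5 = -15 - 12/5 = -87/5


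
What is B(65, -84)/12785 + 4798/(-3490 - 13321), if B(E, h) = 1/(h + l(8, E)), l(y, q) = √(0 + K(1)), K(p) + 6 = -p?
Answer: -61894713602/216862992715 - I*√7/90300455 ≈ -0.28541 - 2.9299e-8*I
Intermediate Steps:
K(p) = -6 - p
l(y, q) = I*√7 (l(y, q) = √(0 + (-6 - 1*1)) = √(0 + (-6 - 1)) = √(0 - 7) = √(-7) = I*√7)
B(E, h) = 1/(h + I*√7)
B(65, -84)/12785 + 4798/(-3490 - 13321) = 1/(-84 + I*√7*12785) + 4798/(-3490 - 13321) = (1/12785)/(-84 + I*√7) + 4798/(-16811) = 1/(12785*(-84 + I*√7)) + 4798*(-1/16811) = 1/(12785*(-84 + I*√7)) - 4798/16811 = -4798/16811 + 1/(12785*(-84 + I*√7))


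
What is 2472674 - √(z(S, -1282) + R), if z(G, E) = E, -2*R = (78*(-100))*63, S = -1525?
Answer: 2472674 - √244418 ≈ 2.4722e+6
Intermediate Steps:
R = 245700 (R = -78*(-100)*63/2 = -(-3900)*63 = -½*(-491400) = 245700)
2472674 - √(z(S, -1282) + R) = 2472674 - √(-1282 + 245700) = 2472674 - √244418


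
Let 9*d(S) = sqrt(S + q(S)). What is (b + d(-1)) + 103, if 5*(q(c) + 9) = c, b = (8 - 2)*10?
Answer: 163 + I*sqrt(255)/45 ≈ 163.0 + 0.35486*I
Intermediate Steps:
b = 60 (b = 6*10 = 60)
q(c) = -9 + c/5
d(S) = sqrt(-9 + 6*S/5)/9 (d(S) = sqrt(S + (-9 + S/5))/9 = sqrt(-9 + 6*S/5)/9)
(b + d(-1)) + 103 = (60 + sqrt(-225 + 30*(-1))/45) + 103 = (60 + sqrt(-225 - 30)/45) + 103 = (60 + sqrt(-255)/45) + 103 = (60 + (I*sqrt(255))/45) + 103 = (60 + I*sqrt(255)/45) + 103 = 163 + I*sqrt(255)/45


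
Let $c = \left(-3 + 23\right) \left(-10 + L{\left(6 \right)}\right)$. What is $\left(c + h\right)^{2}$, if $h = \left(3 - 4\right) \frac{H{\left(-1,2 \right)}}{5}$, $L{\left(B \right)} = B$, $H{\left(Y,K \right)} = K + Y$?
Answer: $\frac{160801}{25} \approx 6432.0$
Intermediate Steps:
$c = -80$ ($c = \left(-3 + 23\right) \left(-10 + 6\right) = 20 \left(-4\right) = -80$)
$h = - \frac{1}{5}$ ($h = \left(3 - 4\right) \frac{2 - 1}{5} = - \frac{1}{5} \approx -0.2$)
$\left(c + h\right)^{2} = \left(-80 - \frac{1}{5}\right)^{2} = \left(- \frac{401}{5}\right)^{2} = \frac{160801}{25}$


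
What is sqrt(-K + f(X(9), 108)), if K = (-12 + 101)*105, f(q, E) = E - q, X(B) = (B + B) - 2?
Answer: I*sqrt(9253) ≈ 96.193*I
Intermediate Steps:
X(B) = -2 + 2*B (X(B) = 2*B - 2 = -2 + 2*B)
K = 9345 (K = 89*105 = 9345)
sqrt(-K + f(X(9), 108)) = sqrt(-1*9345 + (108 - (-2 + 2*9))) = sqrt(-9345 + (108 - (-2 + 18))) = sqrt(-9345 + (108 - 1*16)) = sqrt(-9345 + (108 - 16)) = sqrt(-9345 + 92) = sqrt(-9253) = I*sqrt(9253)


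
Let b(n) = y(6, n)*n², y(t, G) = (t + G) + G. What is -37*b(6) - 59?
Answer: -24035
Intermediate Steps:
y(t, G) = t + 2*G (y(t, G) = (G + t) + G = t + 2*G)
b(n) = n²*(6 + 2*n) (b(n) = (6 + 2*n)*n² = n²*(6 + 2*n))
-37*b(6) - 59 = -74*6²*(3 + 6) - 59 = -74*36*9 - 59 = -37*648 - 59 = -23976 - 59 = -24035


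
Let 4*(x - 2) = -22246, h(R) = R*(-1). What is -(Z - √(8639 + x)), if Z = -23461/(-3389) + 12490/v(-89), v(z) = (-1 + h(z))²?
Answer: -112005297/13122208 + √12318/2 ≈ 46.958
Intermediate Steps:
h(R) = -R
x = -11119/2 (x = 2 + (¼)*(-22246) = 2 - 11123/2 = -11119/2 ≈ -5559.5)
v(z) = (-1 - z)²
Z = 112005297/13122208 (Z = -23461/(-3389) + 12490/((1 - 89)²) = -23461*(-1/3389) + 12490/((-88)²) = 23461/3389 + 12490/7744 = 23461/3389 + 12490*(1/7744) = 23461/3389 + 6245/3872 = 112005297/13122208 ≈ 8.5356)
-(Z - √(8639 + x)) = -(112005297/13122208 - √(8639 - 11119/2)) = -(112005297/13122208 - √(6159/2)) = -(112005297/13122208 - √12318/2) = -112005297/13122208 + √12318/2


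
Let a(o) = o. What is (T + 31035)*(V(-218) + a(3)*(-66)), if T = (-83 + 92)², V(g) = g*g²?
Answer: -322375139880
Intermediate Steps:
V(g) = g³
T = 81 (T = 9² = 81)
(T + 31035)*(V(-218) + a(3)*(-66)) = (81 + 31035)*((-218)³ + 3*(-66)) = 31116*(-10360232 - 198) = 31116*(-10360430) = -322375139880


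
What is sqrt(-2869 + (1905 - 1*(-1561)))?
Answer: sqrt(597) ≈ 24.434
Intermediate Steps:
sqrt(-2869 + (1905 - 1*(-1561))) = sqrt(-2869 + (1905 + 1561)) = sqrt(-2869 + 3466) = sqrt(597)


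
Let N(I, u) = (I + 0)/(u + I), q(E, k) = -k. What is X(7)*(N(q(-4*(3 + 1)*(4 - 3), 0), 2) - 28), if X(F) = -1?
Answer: 28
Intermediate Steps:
N(I, u) = I/(I + u)
X(7)*(N(q(-4*(3 + 1)*(4 - 3), 0), 2) - 28) = -((-1*0)/(-1*0 + 2) - 28) = -(0/(0 + 2) - 28) = -(0/2 - 28) = -(0*(1/2) - 28) = -(0 - 28) = -1*(-28) = 28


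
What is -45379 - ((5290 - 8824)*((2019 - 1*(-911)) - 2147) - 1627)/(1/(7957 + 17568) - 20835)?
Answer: -24203831416971/531813374 ≈ -45512.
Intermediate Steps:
-45379 - ((5290 - 8824)*((2019 - 1*(-911)) - 2147) - 1627)/(1/(7957 + 17568) - 20835) = -45379 - (-3534*((2019 + 911) - 2147) - 1627)/(1/25525 - 20835) = -45379 - (-3534*(2930 - 2147) - 1627)/(1/25525 - 20835) = -45379 - (-3534*783 - 1627)/(-531813374/25525) = -45379 - (-2767122 - 1627)*(-25525)/531813374 = -45379 - (-2768749)*(-25525)/531813374 = -45379 - 1*70672318225/531813374 = -45379 - 70672318225/531813374 = -24203831416971/531813374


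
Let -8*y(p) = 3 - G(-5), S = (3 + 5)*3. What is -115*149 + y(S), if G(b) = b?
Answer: -17136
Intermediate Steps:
S = 24 (S = 8*3 = 24)
y(p) = -1 (y(p) = -(3 - 1*(-5))/8 = -(3 + 5)/8 = -⅛*8 = -1)
-115*149 + y(S) = -115*149 - 1 = -17135 - 1 = -17136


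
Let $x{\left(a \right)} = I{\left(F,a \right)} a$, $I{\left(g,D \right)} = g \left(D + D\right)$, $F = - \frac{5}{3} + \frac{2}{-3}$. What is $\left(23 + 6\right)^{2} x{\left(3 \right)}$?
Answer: $-35322$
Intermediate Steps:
$F = - \frac{7}{3}$ ($F = \left(-5\right) \frac{1}{3} + 2 \left(- \frac{1}{3}\right) = - \frac{5}{3} - \frac{2}{3} = - \frac{7}{3} \approx -2.3333$)
$I{\left(g,D \right)} = 2 D g$ ($I{\left(g,D \right)} = g 2 D = 2 D g$)
$x{\left(a \right)} = - \frac{14 a^{2}}{3}$ ($x{\left(a \right)} = 2 a \left(- \frac{7}{3}\right) a = - \frac{14 a}{3} a = - \frac{14 a^{2}}{3}$)
$\left(23 + 6\right)^{2} x{\left(3 \right)} = \left(23 + 6\right)^{2} \left(- \frac{14 \cdot 3^{2}}{3}\right) = 29^{2} \left(\left(- \frac{14}{3}\right) 9\right) = 841 \left(-42\right) = -35322$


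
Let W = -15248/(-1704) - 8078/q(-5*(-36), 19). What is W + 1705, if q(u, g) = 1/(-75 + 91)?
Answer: -27164753/213 ≈ -1.2753e+5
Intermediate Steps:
q(u, g) = 1/16
W = -27527918/213 (W = -15248/(-1704) - 8078/1/16 = -15248*(-1/1704) - 8078*16 = 1906/213 - 129248 = -27527918/213 ≈ -1.2924e+5)
W + 1705 = -27527918/213 + 1705 = -27164753/213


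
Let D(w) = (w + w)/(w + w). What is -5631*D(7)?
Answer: -5631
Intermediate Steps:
D(w) = 1 (D(w) = (2*w)/((2*w)) = (2*w)*(1/(2*w)) = 1)
-5631*D(7) = -5631*1 = -5631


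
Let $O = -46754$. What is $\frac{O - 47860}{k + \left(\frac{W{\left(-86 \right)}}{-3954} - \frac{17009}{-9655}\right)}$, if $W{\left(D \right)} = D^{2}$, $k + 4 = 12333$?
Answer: $- \frac{902992941045}{117666536609} \approx -7.6742$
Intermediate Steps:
$k = 12329$ ($k = -4 + 12333 = 12329$)
$\frac{O - 47860}{k + \left(\frac{W{\left(-86 \right)}}{-3954} - \frac{17009}{-9655}\right)} = \frac{-46754 - 47860}{12329 + \left(\frac{\left(-86\right)^{2}}{-3954} - \frac{17009}{-9655}\right)} = - \frac{94614}{12329 + \left(7396 \left(- \frac{1}{3954}\right) - - \frac{17009}{9655}\right)} = - \frac{94614}{12329 + \left(- \frac{3698}{1977} + \frac{17009}{9655}\right)} = - \frac{94614}{12329 - \frac{2077397}{19087935}} = - \frac{94614}{\frac{235333073218}{19087935}} = \left(-94614\right) \frac{19087935}{235333073218} = - \frac{902992941045}{117666536609}$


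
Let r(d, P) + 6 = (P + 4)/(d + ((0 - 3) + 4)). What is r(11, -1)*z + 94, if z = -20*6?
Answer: 784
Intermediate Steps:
z = -120
r(d, P) = -6 + (4 + P)/(1 + d) (r(d, P) = -6 + (P + 4)/(d + ((0 - 3) + 4)) = -6 + (4 + P)/(d + (-3 + 4)) = -6 + (4 + P)/(d + 1) = -6 + (4 + P)/(1 + d))
r(11, -1)*z + 94 = ((-2 - 1 - 6*11)/(1 + 11))*(-120) + 94 = ((-2 - 1 - 66)/12)*(-120) + 94 = ((1/12)*(-69))*(-120) + 94 = -23/4*(-120) + 94 = 690 + 94 = 784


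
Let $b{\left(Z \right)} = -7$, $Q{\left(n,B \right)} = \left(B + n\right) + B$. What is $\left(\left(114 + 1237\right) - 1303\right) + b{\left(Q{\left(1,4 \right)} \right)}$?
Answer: $41$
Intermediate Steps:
$Q{\left(n,B \right)} = n + 2 B$
$\left(\left(114 + 1237\right) - 1303\right) + b{\left(Q{\left(1,4 \right)} \right)} = \left(\left(114 + 1237\right) - 1303\right) - 7 = \left(1351 - 1303\right) - 7 = 48 - 7 = 41$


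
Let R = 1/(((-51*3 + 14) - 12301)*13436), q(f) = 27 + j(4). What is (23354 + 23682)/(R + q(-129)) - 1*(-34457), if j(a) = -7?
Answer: 123047283521383/3342876799 ≈ 36809.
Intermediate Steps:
q(f) = 20 (q(f) = 27 - 7 = 20)
R = -1/167143840 (R = (1/13436)/((-153 + 14) - 12301) = (1/13436)/(-139 - 12301) = (1/13436)/(-12440) = -1/12440*1/13436 = -1/167143840 ≈ -5.9829e-9)
(23354 + 23682)/(R + q(-129)) - 1*(-34457) = (23354 + 23682)/(-1/167143840 + 20) - 1*(-34457) = 47036/(3342876799/167143840) + 34457 = 47036*(167143840/3342876799) + 34457 = 7861777658240/3342876799 + 34457 = 123047283521383/3342876799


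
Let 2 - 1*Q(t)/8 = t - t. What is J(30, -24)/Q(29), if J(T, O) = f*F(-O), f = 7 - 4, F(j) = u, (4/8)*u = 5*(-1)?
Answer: -15/8 ≈ -1.8750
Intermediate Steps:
u = -10 (u = 2*(5*(-1)) = 2*(-5) = -10)
F(j) = -10
Q(t) = 16 (Q(t) = 16 - 8*(t - t) = 16 - 8*0 = 16 + 0 = 16)
f = 3
J(T, O) = -30 (J(T, O) = 3*(-10) = -30)
J(30, -24)/Q(29) = -30/16 = -30*1/16 = -15/8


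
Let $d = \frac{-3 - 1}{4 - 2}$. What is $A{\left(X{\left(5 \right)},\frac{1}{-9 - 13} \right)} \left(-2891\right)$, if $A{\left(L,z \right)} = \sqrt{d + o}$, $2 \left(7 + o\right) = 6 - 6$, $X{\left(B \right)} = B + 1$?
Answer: $- 8673 i \approx - 8673.0 i$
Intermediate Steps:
$X{\left(B \right)} = 1 + B$
$o = -7$ ($o = -7 + \frac{6 - 6}{2} = -7 + \frac{1}{2} \cdot 0 = -7 + 0 = -7$)
$d = -2$ ($d = - \frac{4}{2} = \left(-4\right) \frac{1}{2} = -2$)
$A{\left(L,z \right)} = 3 i$ ($A{\left(L,z \right)} = \sqrt{-2 - 7} = \sqrt{-9} = 3 i$)
$A{\left(X{\left(5 \right)},\frac{1}{-9 - 13} \right)} \left(-2891\right) = 3 i \left(-2891\right) = - 8673 i$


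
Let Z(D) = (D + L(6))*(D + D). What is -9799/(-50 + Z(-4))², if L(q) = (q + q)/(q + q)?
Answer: -9799/676 ≈ -14.496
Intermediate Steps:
L(q) = 1 (L(q) = (2*q)/((2*q)) = (2*q)*(1/(2*q)) = 1)
Z(D) = 2*D*(1 + D) (Z(D) = (D + 1)*(D + D) = (1 + D)*(2*D) = 2*D*(1 + D))
-9799/(-50 + Z(-4))² = -9799/(-50 + 2*(-4)*(1 - 4))² = -9799/(-50 + 2*(-4)*(-3))² = -9799/(-50 + 24)² = -9799/((-26)²) = -9799/676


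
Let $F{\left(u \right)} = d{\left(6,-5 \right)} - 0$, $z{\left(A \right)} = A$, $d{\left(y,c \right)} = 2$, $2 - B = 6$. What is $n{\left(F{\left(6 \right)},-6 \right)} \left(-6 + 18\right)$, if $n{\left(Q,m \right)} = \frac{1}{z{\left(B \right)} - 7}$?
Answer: $- \frac{12}{11} \approx -1.0909$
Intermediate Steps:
$B = -4$ ($B = 2 - 6 = -4$)
$F{\left(u \right)} = 2$ ($F{\left(u \right)} = 2 - 0 = 2 + 0 = 2$)
$n{\left(Q,m \right)} = - \frac{1}{11}$ ($n{\left(Q,m \right)} = \frac{1}{-4 - 7} = \frac{1}{-11} = - \frac{1}{11}$)
$n{\left(F{\left(6 \right)},-6 \right)} \left(-6 + 18\right) = - \frac{-6 + 18}{11} = \left(- \frac{1}{11}\right) 12 = - \frac{12}{11}$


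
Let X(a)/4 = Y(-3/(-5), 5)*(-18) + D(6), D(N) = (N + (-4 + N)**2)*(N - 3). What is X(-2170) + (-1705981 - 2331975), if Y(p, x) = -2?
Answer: -4037692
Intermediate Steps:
D(N) = (-3 + N)*(N + (-4 + N)**2) (D(N) = (N + (-4 + N)**2)*(-3 + N) = (-3 + N)*(N + (-4 + N)**2))
X(a) = 264 (X(a) = 4*(-2*(-18) + (-48 + 6**3 - 10*6**2 + 37*6)) = 4*(36 + (-48 + 216 - 10*36 + 222)) = 4*(36 + (-48 + 216 - 360 + 222)) = 4*(36 + 30) = 4*66 = 264)
X(-2170) + (-1705981 - 2331975) = 264 + (-1705981 - 2331975) = 264 - 4037956 = -4037692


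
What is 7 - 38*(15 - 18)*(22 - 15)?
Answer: 805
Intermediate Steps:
7 - 38*(15 - 18)*(22 - 15) = 7 - (-114)*7 = 7 - 38*(-21) = 7 + 798 = 805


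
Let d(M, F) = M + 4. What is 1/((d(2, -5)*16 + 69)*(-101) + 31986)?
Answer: 1/15321 ≈ 6.5270e-5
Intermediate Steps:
d(M, F) = 4 + M
1/((d(2, -5)*16 + 69)*(-101) + 31986) = 1/(((4 + 2)*16 + 69)*(-101) + 31986) = 1/((6*16 + 69)*(-101) + 31986) = 1/((96 + 69)*(-101) + 31986) = 1/(165*(-101) + 31986) = 1/(-16665 + 31986) = 1/15321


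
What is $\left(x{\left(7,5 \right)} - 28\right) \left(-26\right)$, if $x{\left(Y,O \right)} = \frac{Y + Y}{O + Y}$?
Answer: $\frac{2093}{3} \approx 697.67$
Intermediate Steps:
$x{\left(Y,O \right)} = \frac{2 Y}{O + Y}$
$\left(x{\left(7,5 \right)} - 28\right) \left(-26\right) = \left(2 \cdot 7 \frac{1}{5 + 7} - 28\right) \left(-26\right) = \left(2 \cdot 7 \cdot \frac{1}{12} - 28\right) \left(-26\right) = \left(\frac{7}{6} - 28\right) \left(-26\right) = \left(- \frac{161}{6}\right) \left(-26\right) = \frac{2093}{3}$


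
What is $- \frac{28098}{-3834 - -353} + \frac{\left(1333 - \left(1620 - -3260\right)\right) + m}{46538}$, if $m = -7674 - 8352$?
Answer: $\frac{1239491111}{161998778} \approx 7.6512$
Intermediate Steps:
$m = -16026$
$- \frac{28098}{-3834 - -353} + \frac{\left(1333 - \left(1620 - -3260\right)\right) + m}{46538} = - \frac{28098}{-3834 - -353} + \frac{\left(1333 - \left(1620 - -3260\right)\right) - 16026}{46538} = - \frac{28098}{-3834 + 353} + \left(\left(1333 - \left(1620 + 3260\right)\right) - 16026\right) \frac{1}{46538} = - \frac{28098}{-3481} + \left(\left(1333 - 4880\right) - 16026\right) \frac{1}{46538} = \left(-28098\right) \left(- \frac{1}{3481}\right) + \left(\left(1333 - 4880\right) - 16026\right) \frac{1}{46538} = \frac{28098}{3481} + \left(-3547 - 16026\right) \frac{1}{46538} = \frac{28098}{3481} - \frac{19573}{46538} = \frac{1239491111}{161998778}$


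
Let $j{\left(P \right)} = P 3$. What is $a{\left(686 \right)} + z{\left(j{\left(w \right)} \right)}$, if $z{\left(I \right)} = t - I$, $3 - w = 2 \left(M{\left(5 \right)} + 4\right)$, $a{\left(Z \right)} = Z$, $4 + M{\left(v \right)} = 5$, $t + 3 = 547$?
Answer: $1251$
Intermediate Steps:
$t = 544$ ($t = -3 + 547 = 544$)
$M{\left(v \right)} = 1$ ($M{\left(v \right)} = -4 + 5 = 1$)
$w = -7$ ($w = 3 - 2 \left(1 + 4\right) = 3 - 2 \cdot 5 = 3 - 10 = -7$)
$j{\left(P \right)} = 3 P$
$z{\left(I \right)} = 544 - I$
$a{\left(686 \right)} + z{\left(j{\left(w \right)} \right)} = 686 + \left(544 - 3 \left(-7\right)\right) = 686 + \left(544 - -21\right) = 686 + \left(544 + 21\right) = 686 + 565 = 1251$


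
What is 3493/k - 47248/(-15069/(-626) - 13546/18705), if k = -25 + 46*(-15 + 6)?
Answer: -243828360836317/120016387711 ≈ -2031.6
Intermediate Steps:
k = -439 (k = -25 + 46*(-9) = -25 - 414 = -439)
3493/k - 47248/(-15069/(-626) - 13546/18705) = 3493/(-439) - 47248/(-15069/(-626) - 13546/18705) = 3493*(-1/439) - 47248/(-15069*(-1/626) - 13546*1/18705) = -3493/439 - 47248/(15069/626 - 13546/18705) = -3493/439 - 47248/273385849/11709330 = -3493/439 - 47248*11709330/273385849 = -3493/439 - 553242423840/273385849 = -243828360836317/120016387711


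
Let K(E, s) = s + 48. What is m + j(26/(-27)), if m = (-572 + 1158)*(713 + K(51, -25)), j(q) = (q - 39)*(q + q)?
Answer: 314470892/729 ≈ 4.3137e+5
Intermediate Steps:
K(E, s) = 48 + s
j(q) = 2*q*(-39 + q) (j(q) = (-39 + q)*(2*q) = 2*q*(-39 + q))
m = 431296 (m = (-572 + 1158)*(713 + (48 - 25)) = 586*(713 + 23) = 586*736 = 431296)
m + j(26/(-27)) = 431296 + 2*(26/(-27))*(-39 + 26/(-27)) = 431296 + 2*(26*(-1/27))*(-39 + 26*(-1/27)) = 431296 + 2*(-26/27)*(-39 - 26/27) = 431296 + 2*(-26/27)*(-1079/27) = 431296 + 56108/729 = 314470892/729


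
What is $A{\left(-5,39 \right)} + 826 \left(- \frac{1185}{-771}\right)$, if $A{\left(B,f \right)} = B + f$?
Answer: $\frac{335008}{257} \approx 1303.5$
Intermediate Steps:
$A{\left(-5,39 \right)} + 826 \left(- \frac{1185}{-771}\right) = \left(-5 + 39\right) + 826 \left(- \frac{1185}{-771}\right) = 34 + 826 \left(\left(-1185\right) \left(- \frac{1}{771}\right)\right) = 34 + 826 \cdot \frac{395}{257} = 34 + \frac{326270}{257} = \frac{335008}{257}$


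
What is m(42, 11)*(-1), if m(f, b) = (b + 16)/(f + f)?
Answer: -9/28 ≈ -0.32143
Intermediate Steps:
m(f, b) = (16 + b)/(2*f) (m(f, b) = (16 + b)/((2*f)) = (16 + b)*(1/(2*f)) = (16 + b)/(2*f))
m(42, 11)*(-1) = ((½)*(16 + 11)/42)*(-1) = ((½)*(1/42)*27)*(-1) = (9/28)*(-1) = -9/28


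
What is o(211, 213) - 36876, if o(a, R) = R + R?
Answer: -36450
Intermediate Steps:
o(a, R) = 2*R
o(211, 213) - 36876 = 2*213 - 36876 = 426 - 36876 = -36450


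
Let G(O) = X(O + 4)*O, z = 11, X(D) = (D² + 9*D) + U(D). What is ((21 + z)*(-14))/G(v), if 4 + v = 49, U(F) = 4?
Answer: -224/64035 ≈ -0.0034981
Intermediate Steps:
v = 45 (v = -4 + 49 = 45)
X(D) = 4 + D² + 9*D (X(D) = (D² + 9*D) + 4 = 4 + D² + 9*D)
G(O) = O*(40 + (4 + O)² + 9*O) (G(O) = (4 + (O + 4)² + 9*(O + 4))*O = (4 + (4 + O)² + 9*(4 + O))*O = (4 + (4 + O)² + (36 + 9*O))*O = (40 + (4 + O)² + 9*O)*O = O*(40 + (4 + O)² + 9*O))
((21 + z)*(-14))/G(v) = ((21 + 11)*(-14))/((45*(56 + 45² + 17*45))) = (32*(-14))/((45*(56 + 2025 + 765))) = -448/(45*2846) = -448/128070 = -448*1/128070 = -224/64035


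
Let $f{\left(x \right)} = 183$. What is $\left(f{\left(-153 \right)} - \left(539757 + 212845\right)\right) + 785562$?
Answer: $33143$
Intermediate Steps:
$\left(f{\left(-153 \right)} - \left(539757 + 212845\right)\right) + 785562 = \left(183 - \left(539757 + 212845\right)\right) + 785562 = \left(183 - 752602\right) + 785562 = -752419 + 785562 = 33143$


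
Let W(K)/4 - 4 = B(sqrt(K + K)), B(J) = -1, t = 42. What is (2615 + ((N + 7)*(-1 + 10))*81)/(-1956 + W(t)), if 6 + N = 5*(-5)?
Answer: 14881/1944 ≈ 7.6548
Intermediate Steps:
N = -31 (N = -6 + 5*(-5) = -6 - 25 = -31)
W(K) = 12 (W(K) = 16 + 4*(-1) = 16 - 4 = 12)
(2615 + ((N + 7)*(-1 + 10))*81)/(-1956 + W(t)) = (2615 + ((-31 + 7)*(-1 + 10))*81)/(-1956 + 12) = (2615 - 24*9*81)/(-1944) = (2615 - 216*81)*(-1/1944) = (2615 - 17496)*(-1/1944) = -14881*(-1/1944) = 14881/1944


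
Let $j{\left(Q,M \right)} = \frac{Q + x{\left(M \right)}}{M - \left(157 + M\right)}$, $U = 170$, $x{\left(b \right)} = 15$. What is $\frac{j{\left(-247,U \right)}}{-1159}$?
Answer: $- \frac{232}{181963} \approx -0.001275$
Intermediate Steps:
$j{\left(Q,M \right)} = - \frac{15}{157} - \frac{Q}{157}$ ($j{\left(Q,M \right)} = \frac{Q + 15}{M - \left(157 + M\right)} = \frac{15 + Q}{-157} = \left(15 + Q\right) \left(- \frac{1}{157}\right) = - \frac{15}{157} - \frac{Q}{157}$)
$\frac{j{\left(-247,U \right)}}{-1159} = \frac{- \frac{15}{157} - - \frac{247}{157}}{-1159} = \left(- \frac{15}{157} + \frac{247}{157}\right) \left(- \frac{1}{1159}\right) = \frac{232}{157} \left(- \frac{1}{1159}\right) = - \frac{232}{181963}$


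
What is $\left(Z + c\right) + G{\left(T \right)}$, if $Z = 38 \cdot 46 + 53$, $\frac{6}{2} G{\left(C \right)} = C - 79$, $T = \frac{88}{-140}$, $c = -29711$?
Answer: $- \frac{977779}{35} \approx -27937.0$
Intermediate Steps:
$T = - \frac{22}{35}$ ($T = 88 \left(- \frac{1}{140}\right) = - \frac{22}{35} \approx -0.62857$)
$G{\left(C \right)} = - \frac{79}{3} + \frac{C}{3}$ ($G{\left(C \right)} = \frac{C - 79}{3} = \frac{-79 + C}{3} = - \frac{79}{3} + \frac{C}{3}$)
$Z = 1801$ ($Z = 1748 + 53 = 1801$)
$\left(Z + c\right) + G{\left(T \right)} = \left(1801 - 29711\right) + \left(- \frac{79}{3} + \frac{1}{3} \left(- \frac{22}{35}\right)\right) = -27910 - \frac{929}{35} = - \frac{977779}{35}$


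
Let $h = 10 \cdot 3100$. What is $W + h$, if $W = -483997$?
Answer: $-452997$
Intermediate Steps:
$h = 31000$
$W + h = -483997 + 31000 = -452997$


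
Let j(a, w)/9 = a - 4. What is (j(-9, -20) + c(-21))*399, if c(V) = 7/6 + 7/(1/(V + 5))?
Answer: -181811/2 ≈ -90906.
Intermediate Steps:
c(V) = 217/6 + 7*V (c(V) = 7*(⅙) + 7/(1/(5 + V)) = 7/6 + 7*(5 + V) = 7/6 + (35 + 7*V) = 217/6 + 7*V)
j(a, w) = -36 + 9*a (j(a, w) = 9*(a - 4) = 9*(-4 + a) = -36 + 9*a)
(j(-9, -20) + c(-21))*399 = ((-36 + 9*(-9)) + (217/6 + 7*(-21)))*399 = ((-36 - 81) + (217/6 - 147))*399 = (-117 - 665/6)*399 = -1367/6*399 = -181811/2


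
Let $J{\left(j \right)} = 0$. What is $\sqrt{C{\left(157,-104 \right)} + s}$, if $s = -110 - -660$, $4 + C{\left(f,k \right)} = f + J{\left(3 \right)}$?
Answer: $\sqrt{703} \approx 26.514$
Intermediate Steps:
$C{\left(f,k \right)} = -4 + f$ ($C{\left(f,k \right)} = -4 + \left(f + 0\right) = -4 + f$)
$s = 550$ ($s = -110 + 660 = 550$)
$\sqrt{C{\left(157,-104 \right)} + s} = \sqrt{\left(-4 + 157\right) + 550} = \sqrt{153 + 550} = \sqrt{703}$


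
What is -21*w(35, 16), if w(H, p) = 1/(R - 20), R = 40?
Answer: -21/20 ≈ -1.0500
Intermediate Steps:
w(H, p) = 1/20 (w(H, p) = 1/(40 - 20) = 1/20)
-21*w(35, 16) = -21*1/20 = -21/20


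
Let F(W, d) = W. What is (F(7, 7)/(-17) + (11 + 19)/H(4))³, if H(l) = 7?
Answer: 97972181/1685159 ≈ 58.138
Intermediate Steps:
(F(7, 7)/(-17) + (11 + 19)/H(4))³ = (7/(-17) + (11 + 19)/7)³ = (7*(-1/17) + 30*(⅐))³ = (-7/17 + 30/7)³ = (461/119)³ = 97972181/1685159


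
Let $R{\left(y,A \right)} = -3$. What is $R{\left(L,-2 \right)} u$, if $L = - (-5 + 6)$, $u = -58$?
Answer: $174$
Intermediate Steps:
$L = -1$ ($L = \left(-1\right) 1 = -1$)
$R{\left(L,-2 \right)} u = \left(-3\right) \left(-58\right) = 174$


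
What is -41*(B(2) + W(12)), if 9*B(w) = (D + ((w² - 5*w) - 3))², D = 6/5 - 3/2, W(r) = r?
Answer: -88601/100 ≈ -886.01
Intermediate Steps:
D = -3/10 (D = 6*(⅕) - 3*½ = 6/5 - 3/2 = -3/10 ≈ -0.30000)
B(w) = (-33/10 + w² - 5*w)²/9 (B(w) = (-3/10 + ((w² - 5*w) - 3))²/9 = (-3/10 + (-3 + w² - 5*w))²/9 = (-33/10 + w² - 5*w)²/9)
-41*(B(2) + W(12)) = -41*((33 - 10*2² + 50*2)²/900 + 12) = -41*((33 - 10*4 + 100)²/900 + 12) = -41*((33 - 40 + 100)²/900 + 12) = -41*((1/900)*93² + 12) = -41*((1/900)*8649 + 12) = -41*(961/100 + 12) = -41*2161/100 = -88601/100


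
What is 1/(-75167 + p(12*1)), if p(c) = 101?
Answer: -1/75066 ≈ -1.3322e-5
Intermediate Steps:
1/(-75167 + p(12*1)) = 1/(-75167 + 101) = 1/(-75066) = -1/75066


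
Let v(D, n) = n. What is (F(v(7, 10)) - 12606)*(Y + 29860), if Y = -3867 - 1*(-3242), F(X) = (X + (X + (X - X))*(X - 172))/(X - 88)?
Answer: -4783128605/13 ≈ -3.6793e+8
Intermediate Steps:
F(X) = (X + X*(-172 + X))/(-88 + X) (F(X) = (X + (X + 0)*(-172 + X))/(-88 + X) = (X + X*(-172 + X))/(-88 + X))
Y = -625 (Y = -3867 + 3242 = -625)
(F(v(7, 10)) - 12606)*(Y + 29860) = (10*(-171 + 10)/(-88 + 10) - 12606)*(-625 + 29860) = (10*(-161)/(-78) - 12606)*29235 = (10*(-1/78)*(-161) - 12606)*29235 = (805/39 - 12606)*29235 = -490829/39*29235 = -4783128605/13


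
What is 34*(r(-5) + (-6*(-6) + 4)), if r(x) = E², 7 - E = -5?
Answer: 6256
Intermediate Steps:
E = 12 (E = 7 - 1*(-5) = 7 + 5 = 12)
r(x) = 144 (r(x) = 12² = 144)
34*(r(-5) + (-6*(-6) + 4)) = 34*(144 + (-6*(-6) + 4)) = 34*(144 + (36 + 4)) = 34*(144 + 40) = 34*184 = 6256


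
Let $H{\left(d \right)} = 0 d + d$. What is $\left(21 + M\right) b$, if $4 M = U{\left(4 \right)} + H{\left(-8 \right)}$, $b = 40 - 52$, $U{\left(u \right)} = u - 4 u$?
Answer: $-192$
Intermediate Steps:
$U{\left(u \right)} = - 3 u$
$b = -12$
$H{\left(d \right)} = d$ ($H{\left(d \right)} = 0 + d = d$)
$M = -5$ ($M = \frac{\left(-3\right) 4 - 8}{4} = \frac{-12 - 8}{4} = \frac{1}{4} \left(-20\right) = -5$)
$\left(21 + M\right) b = \left(21 - 5\right) \left(-12\right) = 16 \left(-12\right) = -192$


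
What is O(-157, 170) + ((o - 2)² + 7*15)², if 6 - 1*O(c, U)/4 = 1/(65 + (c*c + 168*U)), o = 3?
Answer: 299932618/26637 ≈ 11260.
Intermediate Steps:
O(c, U) = 24 - 4/(65 + c² + 168*U) (O(c, U) = 24 - 4/(65 + (c*c + 168*U)) = 24 - 4/(65 + (c² + 168*U)) = 24 - 4/(65 + c² + 168*U))
O(-157, 170) + ((o - 2)² + 7*15)² = 4*(389 + 6*(-157)² + 1008*170)/(65 + (-157)² + 168*170) + ((3 - 2)² + 7*15)² = 4*(389 + 6*24649 + 171360)/(65 + 24649 + 28560) + (1² + 105)² = 4*(389 + 147894 + 171360)/53274 + (1 + 105)² = 4*(1/53274)*319643 + 106² = 639286/26637 + 11236 = 299932618/26637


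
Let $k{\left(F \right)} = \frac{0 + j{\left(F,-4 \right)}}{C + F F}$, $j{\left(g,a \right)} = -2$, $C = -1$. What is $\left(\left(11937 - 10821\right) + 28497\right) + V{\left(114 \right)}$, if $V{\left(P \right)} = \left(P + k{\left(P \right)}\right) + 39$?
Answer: $\frac{386809168}{12995} \approx 29766.0$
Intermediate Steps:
$k{\left(F \right)} = - \frac{2}{-1 + F^{2}}$ ($k{\left(F \right)} = \frac{0 - 2}{-1 + F F} = - \frac{2}{-1 + F^{2}}$)
$V{\left(P \right)} = 39 + P - \frac{2}{-1 + P^{2}}$ ($V{\left(P \right)} = \left(P - \frac{2}{-1 + P^{2}}\right) + 39 = 39 + P - \frac{2}{-1 + P^{2}}$)
$\left(\left(11937 - 10821\right) + 28497\right) + V{\left(114 \right)} = \left(\left(11937 - 10821\right) + 28497\right) + \frac{-2 + \left(-1 + 114^{2}\right) \left(39 + 114\right)}{-1 + 114^{2}} = \left(\left(11937 - 10821\right) + 28497\right) + \frac{-2 + \left(-1 + 12996\right) 153}{-1 + 12996} = \left(1116 + 28497\right) + \frac{-2 + 12995 \cdot 153}{12995} = 29613 + \frac{-2 + 1988235}{12995} = 29613 + \frac{1}{12995} \cdot 1988233 = 29613 + \frac{1988233}{12995} = \frac{386809168}{12995}$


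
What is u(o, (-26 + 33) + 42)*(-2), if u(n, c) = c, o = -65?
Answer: -98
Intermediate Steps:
u(o, (-26 + 33) + 42)*(-2) = ((-26 + 33) + 42)*(-2) = (7 + 42)*(-2) = 49*(-2) = -98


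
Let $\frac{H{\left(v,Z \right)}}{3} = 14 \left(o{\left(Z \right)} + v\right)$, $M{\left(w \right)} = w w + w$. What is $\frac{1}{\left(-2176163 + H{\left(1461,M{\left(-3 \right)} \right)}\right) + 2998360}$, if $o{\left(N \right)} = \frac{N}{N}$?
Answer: $\frac{1}{883601} \approx 1.1317 \cdot 10^{-6}$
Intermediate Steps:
$M{\left(w \right)} = w + w^{2}$ ($M{\left(w \right)} = w^{2} + w = w + w^{2}$)
$o{\left(N \right)} = 1$
$H{\left(v,Z \right)} = 42 + 42 v$ ($H{\left(v,Z \right)} = 3 \cdot 14 \left(1 + v\right) = 3 \left(14 + 14 v\right) = 42 + 42 v$)
$\frac{1}{\left(-2176163 + H{\left(1461,M{\left(-3 \right)} \right)}\right) + 2998360} = \frac{1}{\left(-2176163 + \left(42 + 42 \cdot 1461\right)\right) + 2998360} = \frac{1}{\left(-2176163 + \left(42 + 61362\right)\right) + 2998360} = \frac{1}{\left(-2176163 + 61404\right) + 2998360} = \frac{1}{-2114759 + 2998360} = \frac{1}{883601}$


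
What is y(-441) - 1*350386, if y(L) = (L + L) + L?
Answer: -351709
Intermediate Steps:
y(L) = 3*L (y(L) = 2*L + L = 3*L)
y(-441) - 1*350386 = 3*(-441) - 1*350386 = -1323 - 350386 = -351709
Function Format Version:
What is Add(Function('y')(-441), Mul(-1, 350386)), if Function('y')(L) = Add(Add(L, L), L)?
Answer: -351709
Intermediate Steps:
Function('y')(L) = Mul(3, L) (Function('y')(L) = Add(Mul(2, L), L) = Mul(3, L))
Add(Function('y')(-441), Mul(-1, 350386)) = Add(Mul(3, -441), Mul(-1, 350386)) = Add(-1323, -350386) = -351709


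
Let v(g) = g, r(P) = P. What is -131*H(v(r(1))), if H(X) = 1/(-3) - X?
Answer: 524/3 ≈ 174.67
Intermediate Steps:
H(X) = -1/3 - X
-131*H(v(r(1))) = -131*(-1/3 - 1*1) = -131*(-1/3 - 1) = -131*(-4/3) = 524/3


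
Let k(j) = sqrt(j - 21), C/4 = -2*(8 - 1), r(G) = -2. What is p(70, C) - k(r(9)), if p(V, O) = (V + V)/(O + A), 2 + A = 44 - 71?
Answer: -28/17 - I*sqrt(23) ≈ -1.6471 - 4.7958*I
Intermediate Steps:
C = -56 (C = 4*(-2*(8 - 1)) = 4*(-2*7) = 4*(-14) = -56)
A = -29 (A = -2 + (44 - 71) = -2 - 27 = -29)
k(j) = sqrt(-21 + j)
p(V, O) = 2*V/(-29 + O) (p(V, O) = (V + V)/(O - 29) = (2*V)/(-29 + O) = 2*V/(-29 + O))
p(70, C) - k(r(9)) = 2*70/(-29 - 56) - sqrt(-21 - 2) = 2*70/(-85) - sqrt(-23) = 2*70*(-1/85) - I*sqrt(23) = -28/17 - I*sqrt(23)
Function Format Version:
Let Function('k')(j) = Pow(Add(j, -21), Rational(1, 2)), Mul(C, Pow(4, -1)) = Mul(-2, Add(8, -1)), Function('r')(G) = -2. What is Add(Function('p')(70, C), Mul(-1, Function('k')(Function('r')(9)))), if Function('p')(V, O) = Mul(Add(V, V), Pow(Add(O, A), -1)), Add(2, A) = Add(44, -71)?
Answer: Add(Rational(-28, 17), Mul(-1, I, Pow(23, Rational(1, 2)))) ≈ Add(-1.6471, Mul(-4.7958, I))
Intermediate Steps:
C = -56 (C = Mul(4, Mul(-2, Add(8, -1))) = Mul(4, Mul(-2, 7)) = Mul(4, -14) = -56)
A = -29 (A = Add(-2, Add(44, -71)) = Add(-2, -27) = -29)
Function('k')(j) = Pow(Add(-21, j), Rational(1, 2))
Function('p')(V, O) = Mul(2, V, Pow(Add(-29, O), -1)) (Function('p')(V, O) = Mul(Add(V, V), Pow(Add(O, -29), -1)) = Mul(Mul(2, V), Pow(Add(-29, O), -1)) = Mul(2, V, Pow(Add(-29, O), -1)))
Add(Function('p')(70, C), Mul(-1, Function('k')(Function('r')(9)))) = Add(Mul(2, 70, Pow(Add(-29, -56), -1)), Mul(-1, Pow(Add(-21, -2), Rational(1, 2)))) = Add(Mul(2, 70, Pow(-85, -1)), Mul(-1, Pow(-23, Rational(1, 2)))) = Add(Mul(2, 70, Rational(-1, 85)), Mul(-1, Mul(I, Pow(23, Rational(1, 2))))) = Add(Rational(-28, 17), Mul(-1, I, Pow(23, Rational(1, 2))))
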